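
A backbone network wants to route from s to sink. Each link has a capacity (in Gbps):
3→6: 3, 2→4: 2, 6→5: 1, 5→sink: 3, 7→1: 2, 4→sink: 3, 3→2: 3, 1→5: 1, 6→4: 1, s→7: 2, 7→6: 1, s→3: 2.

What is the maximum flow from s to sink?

Augment s→3→2→4→sink: bottleneck 2. Total 2.
Augment s→7→6→4→sink: bottleneck 1. Total 3.
Augment s→7→1→5→sink: bottleneck 1. Total 4.
No augmenting path remains in the residual graph.

4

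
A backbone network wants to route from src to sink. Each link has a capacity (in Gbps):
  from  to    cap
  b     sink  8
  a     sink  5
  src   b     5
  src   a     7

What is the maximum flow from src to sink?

10

Augment src->a->sink: bottleneck 5. Total 5.
Augment src->b->sink: bottleneck 5. Total 10.
No augmenting path remains in the residual graph.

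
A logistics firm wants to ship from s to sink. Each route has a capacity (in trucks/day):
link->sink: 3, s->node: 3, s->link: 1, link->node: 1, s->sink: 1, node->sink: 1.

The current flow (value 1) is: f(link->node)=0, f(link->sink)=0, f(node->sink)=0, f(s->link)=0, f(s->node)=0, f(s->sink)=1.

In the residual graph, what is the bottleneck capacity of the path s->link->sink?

1

Residual capacities along the path: s->link: 1, link->sink: 3.
Minimum is 1.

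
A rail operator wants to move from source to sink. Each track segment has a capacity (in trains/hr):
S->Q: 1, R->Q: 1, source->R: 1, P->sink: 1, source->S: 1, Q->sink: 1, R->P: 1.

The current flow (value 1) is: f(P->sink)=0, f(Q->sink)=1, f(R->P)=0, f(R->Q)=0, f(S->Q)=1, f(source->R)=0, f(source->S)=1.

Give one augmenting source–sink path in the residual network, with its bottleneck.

source->R->P->sink, bottleneck 1

Residual along source->R->P->sink: source->R: 1, R->P: 1, P->sink: 1.
Bottleneck = min = 1.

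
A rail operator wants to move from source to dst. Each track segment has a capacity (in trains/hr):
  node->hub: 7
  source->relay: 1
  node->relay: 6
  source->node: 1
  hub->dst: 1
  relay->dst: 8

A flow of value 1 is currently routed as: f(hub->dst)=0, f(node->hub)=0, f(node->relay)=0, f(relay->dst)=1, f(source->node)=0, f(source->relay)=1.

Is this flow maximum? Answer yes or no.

Residual path source->node->hub->dst has bottleneck 1 > 0.
Pushing 1 along it raises the flow to 2, so the given flow is not maximum.

No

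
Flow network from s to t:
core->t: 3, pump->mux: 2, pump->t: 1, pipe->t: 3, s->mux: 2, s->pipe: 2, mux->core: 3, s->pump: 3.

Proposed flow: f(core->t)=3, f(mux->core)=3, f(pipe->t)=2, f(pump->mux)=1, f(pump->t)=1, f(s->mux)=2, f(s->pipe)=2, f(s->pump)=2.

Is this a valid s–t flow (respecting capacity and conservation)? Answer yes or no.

Yes

Every edge has 0 ≤ f(e) ≤ cap(e).
At each intermediate node, inflow equals outflow.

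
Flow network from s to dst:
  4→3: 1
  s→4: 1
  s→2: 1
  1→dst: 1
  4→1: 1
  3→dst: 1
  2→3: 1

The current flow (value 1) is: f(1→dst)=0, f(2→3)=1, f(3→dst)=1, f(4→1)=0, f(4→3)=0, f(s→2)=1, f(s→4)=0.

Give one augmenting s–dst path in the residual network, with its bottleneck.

s→4→1→dst, bottleneck 1

Residual along s→4→1→dst: s→4: 1, 4→1: 1, 1→dst: 1.
Bottleneck = min = 1.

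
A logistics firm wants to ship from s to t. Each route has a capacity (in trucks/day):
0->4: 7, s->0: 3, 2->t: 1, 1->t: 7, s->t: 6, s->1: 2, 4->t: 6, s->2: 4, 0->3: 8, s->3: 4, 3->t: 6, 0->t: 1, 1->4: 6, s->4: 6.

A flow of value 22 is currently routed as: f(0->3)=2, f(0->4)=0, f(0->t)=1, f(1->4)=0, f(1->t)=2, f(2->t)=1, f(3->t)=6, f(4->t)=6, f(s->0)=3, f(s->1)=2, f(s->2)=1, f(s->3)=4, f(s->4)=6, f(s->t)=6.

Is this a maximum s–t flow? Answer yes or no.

Yes

Residual reachable from s: {2, s}; t is not reachable.
Saturated cut: s->1, s->0, s->4, s->3, s->t, 2->t with total capacity 22 = current flow value. Flow is maximum.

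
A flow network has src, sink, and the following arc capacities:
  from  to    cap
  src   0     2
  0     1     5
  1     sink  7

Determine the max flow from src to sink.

2

Augment src→0→1→sink: bottleneck 2. Total 2.
No augmenting path remains in the residual graph.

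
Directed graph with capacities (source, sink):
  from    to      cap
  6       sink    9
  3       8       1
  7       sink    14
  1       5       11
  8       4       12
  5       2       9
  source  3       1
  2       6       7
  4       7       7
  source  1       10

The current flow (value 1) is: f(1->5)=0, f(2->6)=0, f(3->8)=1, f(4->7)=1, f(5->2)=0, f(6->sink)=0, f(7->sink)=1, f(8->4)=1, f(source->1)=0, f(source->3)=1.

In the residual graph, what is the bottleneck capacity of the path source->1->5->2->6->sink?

7

Residual capacities along the path: source->1: 10, 1->5: 11, 5->2: 9, 2->6: 7, 6->sink: 9.
Minimum is 7.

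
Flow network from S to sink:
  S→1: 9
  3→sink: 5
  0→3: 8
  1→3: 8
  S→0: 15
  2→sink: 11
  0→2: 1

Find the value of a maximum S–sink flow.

6

Augment S→1→3→sink: bottleneck 5. Total 5.
Augment S→0→2→sink: bottleneck 1. Total 6.
No augmenting path remains in the residual graph.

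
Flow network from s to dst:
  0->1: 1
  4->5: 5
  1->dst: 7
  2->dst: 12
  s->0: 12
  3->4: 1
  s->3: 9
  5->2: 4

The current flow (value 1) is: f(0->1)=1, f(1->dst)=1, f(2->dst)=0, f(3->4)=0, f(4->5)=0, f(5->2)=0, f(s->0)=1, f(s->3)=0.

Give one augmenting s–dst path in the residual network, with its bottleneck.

Residual along s->3->4->5->2->dst: s->3: 9, 3->4: 1, 4->5: 5, 5->2: 4, 2->dst: 12.
Bottleneck = min = 1.

s->3->4->5->2->dst, bottleneck 1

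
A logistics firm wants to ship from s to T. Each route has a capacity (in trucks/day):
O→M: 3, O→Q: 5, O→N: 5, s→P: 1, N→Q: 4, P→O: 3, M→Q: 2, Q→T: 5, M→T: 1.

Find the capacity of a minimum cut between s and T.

Max flow = 1 (via 1 augmenting path).
In the residual at optimum, the set reachable from s is {s}.
Cut edges: s→P (cap 1). Sum = 1.

1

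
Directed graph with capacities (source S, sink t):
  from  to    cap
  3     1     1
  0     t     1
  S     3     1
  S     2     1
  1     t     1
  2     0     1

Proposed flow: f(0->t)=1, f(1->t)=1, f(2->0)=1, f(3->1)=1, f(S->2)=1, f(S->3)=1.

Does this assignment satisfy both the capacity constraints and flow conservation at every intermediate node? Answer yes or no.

Yes

Every edge has 0 ≤ f(e) ≤ cap(e).
At each intermediate node, inflow equals outflow.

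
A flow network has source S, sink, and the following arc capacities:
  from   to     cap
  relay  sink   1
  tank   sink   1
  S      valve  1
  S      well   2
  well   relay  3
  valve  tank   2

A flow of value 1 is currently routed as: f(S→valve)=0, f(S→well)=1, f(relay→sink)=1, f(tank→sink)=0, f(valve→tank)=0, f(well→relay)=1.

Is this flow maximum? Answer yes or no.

No

Residual path S→valve→tank→sink has bottleneck 1 > 0.
Pushing 1 along it raises the flow to 2, so the given flow is not maximum.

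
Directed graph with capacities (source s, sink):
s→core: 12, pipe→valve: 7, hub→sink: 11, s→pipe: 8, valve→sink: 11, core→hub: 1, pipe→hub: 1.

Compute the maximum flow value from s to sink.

Augment s→pipe→valve→sink: bottleneck 7. Total 7.
Augment s→pipe→hub→sink: bottleneck 1. Total 8.
Augment s→core→hub→sink: bottleneck 1. Total 9.
No augmenting path remains in the residual graph.

9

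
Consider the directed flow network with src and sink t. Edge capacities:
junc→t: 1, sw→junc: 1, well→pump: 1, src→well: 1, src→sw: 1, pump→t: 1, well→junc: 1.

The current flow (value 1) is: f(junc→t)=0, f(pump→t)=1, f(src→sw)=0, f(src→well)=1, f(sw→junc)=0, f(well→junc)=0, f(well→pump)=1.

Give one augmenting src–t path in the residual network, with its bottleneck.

Residual along src→sw→junc→t: src→sw: 1, sw→junc: 1, junc→t: 1.
Bottleneck = min = 1.

src→sw→junc→t, bottleneck 1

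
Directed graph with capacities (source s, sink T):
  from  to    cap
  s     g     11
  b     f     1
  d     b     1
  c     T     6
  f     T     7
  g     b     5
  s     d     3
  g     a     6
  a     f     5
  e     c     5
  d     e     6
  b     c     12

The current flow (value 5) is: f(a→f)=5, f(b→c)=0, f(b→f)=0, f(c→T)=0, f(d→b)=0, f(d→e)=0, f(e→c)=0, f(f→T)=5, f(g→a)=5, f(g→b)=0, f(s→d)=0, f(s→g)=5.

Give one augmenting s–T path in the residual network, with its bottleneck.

Residual along s→g→b→f→T: s→g: 6, g→b: 5, b→f: 1, f→T: 2.
Bottleneck = min = 1.

s→g→b→f→T, bottleneck 1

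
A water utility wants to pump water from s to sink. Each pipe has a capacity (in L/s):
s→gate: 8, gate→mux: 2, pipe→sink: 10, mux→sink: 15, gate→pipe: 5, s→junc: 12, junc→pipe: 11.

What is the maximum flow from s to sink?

Augment s→junc→pipe→sink: bottleneck 10. Total 10.
Augment s→gate→mux→sink: bottleneck 2. Total 12.
No augmenting path remains in the residual graph.

12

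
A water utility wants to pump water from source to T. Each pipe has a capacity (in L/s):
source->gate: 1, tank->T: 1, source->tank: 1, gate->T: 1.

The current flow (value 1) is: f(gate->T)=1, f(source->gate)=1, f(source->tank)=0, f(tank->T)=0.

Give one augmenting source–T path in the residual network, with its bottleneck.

source->tank->T, bottleneck 1

Residual along source->tank->T: source->tank: 1, tank->T: 1.
Bottleneck = min = 1.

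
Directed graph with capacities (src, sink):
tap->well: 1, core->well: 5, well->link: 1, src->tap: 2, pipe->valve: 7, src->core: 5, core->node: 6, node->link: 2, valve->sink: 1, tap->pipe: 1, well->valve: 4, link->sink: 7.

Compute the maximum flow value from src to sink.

Augment src->core->node->link->sink: bottleneck 2. Total 2.
Augment src->core->well->link->sink: bottleneck 1. Total 3.
Augment src->core->well->valve->sink: bottleneck 1. Total 4.
No augmenting path remains in the residual graph.

4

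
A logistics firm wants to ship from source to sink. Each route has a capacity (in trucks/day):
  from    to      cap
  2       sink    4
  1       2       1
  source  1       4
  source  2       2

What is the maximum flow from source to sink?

3

Augment source->2->sink: bottleneck 2. Total 2.
Augment source->1->2->sink: bottleneck 1. Total 3.
No augmenting path remains in the residual graph.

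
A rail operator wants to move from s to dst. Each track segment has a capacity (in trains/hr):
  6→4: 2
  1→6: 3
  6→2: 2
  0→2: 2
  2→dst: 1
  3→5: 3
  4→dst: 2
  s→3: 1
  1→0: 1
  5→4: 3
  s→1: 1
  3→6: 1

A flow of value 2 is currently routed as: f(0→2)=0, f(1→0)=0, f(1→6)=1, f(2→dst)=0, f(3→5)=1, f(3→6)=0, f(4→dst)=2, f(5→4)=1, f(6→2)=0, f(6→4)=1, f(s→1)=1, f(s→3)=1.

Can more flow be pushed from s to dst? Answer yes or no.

No

Residual reachable from s: {s}; dst is not reachable.
Saturated cut: s→3, s→1 with total capacity 2 = current flow value. Flow is maximum.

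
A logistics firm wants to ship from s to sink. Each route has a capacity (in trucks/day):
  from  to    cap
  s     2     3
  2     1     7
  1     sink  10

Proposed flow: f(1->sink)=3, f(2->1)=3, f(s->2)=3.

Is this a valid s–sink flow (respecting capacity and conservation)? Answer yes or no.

Yes

Every edge has 0 ≤ f(e) ≤ cap(e).
At each intermediate node, inflow equals outflow.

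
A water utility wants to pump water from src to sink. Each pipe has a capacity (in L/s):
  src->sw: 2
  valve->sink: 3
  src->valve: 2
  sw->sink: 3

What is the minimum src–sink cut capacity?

Max flow = 4 (via 2 augmenting paths).
In the residual at optimum, the set reachable from src is {src}.
Cut edges: src->sw (cap 2), src->valve (cap 2). Sum = 4.

4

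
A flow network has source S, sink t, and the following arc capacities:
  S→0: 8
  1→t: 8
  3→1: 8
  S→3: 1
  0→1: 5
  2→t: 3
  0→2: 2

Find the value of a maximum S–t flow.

Augment S→0→2→t: bottleneck 2. Total 2.
Augment S→0→1→t: bottleneck 5. Total 7.
Augment S→3→1→t: bottleneck 1. Total 8.
No augmenting path remains in the residual graph.

8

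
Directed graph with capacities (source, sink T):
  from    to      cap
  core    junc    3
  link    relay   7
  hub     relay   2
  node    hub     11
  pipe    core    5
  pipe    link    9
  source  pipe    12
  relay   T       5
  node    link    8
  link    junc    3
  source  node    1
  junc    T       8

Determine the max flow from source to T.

Augment source→pipe→core→junc→T: bottleneck 3. Total 3.
Augment source→pipe→link→junc→T: bottleneck 3. Total 6.
Augment source→pipe→link→relay→T: bottleneck 5. Total 11.
No augmenting path remains in the residual graph.

11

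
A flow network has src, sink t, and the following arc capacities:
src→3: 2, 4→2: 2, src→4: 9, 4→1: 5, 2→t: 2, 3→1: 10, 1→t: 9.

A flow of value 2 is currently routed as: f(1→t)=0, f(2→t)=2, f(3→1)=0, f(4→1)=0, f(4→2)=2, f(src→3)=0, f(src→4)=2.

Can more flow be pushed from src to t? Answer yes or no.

Residual path src→4→1→t has bottleneck 5 > 0.
Pushing 5 along it raises the flow to 7, so the given flow is not maximum.

Yes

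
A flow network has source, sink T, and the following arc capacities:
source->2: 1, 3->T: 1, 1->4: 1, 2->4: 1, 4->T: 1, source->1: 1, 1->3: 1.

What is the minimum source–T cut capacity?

2

Max flow = 2 (via 2 augmenting paths).
In the residual at optimum, the set reachable from source is {source}.
Cut edges: source->1 (cap 1), source->2 (cap 1). Sum = 2.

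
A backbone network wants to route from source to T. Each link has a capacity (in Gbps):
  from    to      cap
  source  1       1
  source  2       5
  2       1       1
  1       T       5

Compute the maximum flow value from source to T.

Augment source→1→T: bottleneck 1. Total 1.
Augment source→2→1→T: bottleneck 1. Total 2.
No augmenting path remains in the residual graph.

2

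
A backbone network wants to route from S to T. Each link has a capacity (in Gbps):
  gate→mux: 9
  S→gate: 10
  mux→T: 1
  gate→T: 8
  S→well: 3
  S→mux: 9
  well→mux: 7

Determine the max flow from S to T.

9

Augment S→gate→T: bottleneck 8. Total 8.
Augment S→mux→T: bottleneck 1. Total 9.
No augmenting path remains in the residual graph.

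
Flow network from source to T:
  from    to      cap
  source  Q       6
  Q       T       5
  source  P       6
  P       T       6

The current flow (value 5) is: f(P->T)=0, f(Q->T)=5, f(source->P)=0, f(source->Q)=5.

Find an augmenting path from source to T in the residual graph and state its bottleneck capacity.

Residual along source->P->T: source->P: 6, P->T: 6.
Bottleneck = min = 6.

source->P->T, bottleneck 6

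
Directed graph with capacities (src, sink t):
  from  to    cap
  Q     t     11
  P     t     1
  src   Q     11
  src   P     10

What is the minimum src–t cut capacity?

Max flow = 12 (via 2 augmenting paths).
In the residual at optimum, the set reachable from src is {P, src}.
Cut edges: src→Q (cap 11), P→t (cap 1). Sum = 12.

12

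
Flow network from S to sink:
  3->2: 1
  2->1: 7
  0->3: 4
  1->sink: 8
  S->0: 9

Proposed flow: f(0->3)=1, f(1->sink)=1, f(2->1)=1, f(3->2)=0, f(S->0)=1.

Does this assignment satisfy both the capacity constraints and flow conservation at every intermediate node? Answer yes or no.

No

Conservation fails at 3: inflow 1 ≠ outflow 0.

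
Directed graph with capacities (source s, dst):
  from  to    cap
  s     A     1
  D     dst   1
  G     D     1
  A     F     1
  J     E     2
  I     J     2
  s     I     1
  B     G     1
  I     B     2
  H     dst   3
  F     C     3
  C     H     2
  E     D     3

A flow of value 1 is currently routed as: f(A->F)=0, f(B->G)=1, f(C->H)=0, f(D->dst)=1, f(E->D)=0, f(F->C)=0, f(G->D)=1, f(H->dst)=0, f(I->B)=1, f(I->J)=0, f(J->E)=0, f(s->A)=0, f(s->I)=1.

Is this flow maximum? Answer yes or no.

Residual path s->A->F->C->H->dst has bottleneck 1 > 0.
Pushing 1 along it raises the flow to 2, so the given flow is not maximum.

No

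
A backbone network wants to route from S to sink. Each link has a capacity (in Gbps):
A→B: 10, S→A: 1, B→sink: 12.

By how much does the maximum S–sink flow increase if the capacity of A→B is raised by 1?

Original max flow = 1.
Edge A→B does not cross the min cut (source side {S}), so extra capacity there cannot help.
New max flow = 1. Increase = 0.

0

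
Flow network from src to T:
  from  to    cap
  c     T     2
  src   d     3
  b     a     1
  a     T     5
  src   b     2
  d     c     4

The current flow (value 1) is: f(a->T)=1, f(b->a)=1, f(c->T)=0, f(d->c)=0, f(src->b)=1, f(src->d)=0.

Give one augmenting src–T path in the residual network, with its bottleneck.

Residual along src->d->c->T: src->d: 3, d->c: 4, c->T: 2.
Bottleneck = min = 2.

src->d->c->T, bottleneck 2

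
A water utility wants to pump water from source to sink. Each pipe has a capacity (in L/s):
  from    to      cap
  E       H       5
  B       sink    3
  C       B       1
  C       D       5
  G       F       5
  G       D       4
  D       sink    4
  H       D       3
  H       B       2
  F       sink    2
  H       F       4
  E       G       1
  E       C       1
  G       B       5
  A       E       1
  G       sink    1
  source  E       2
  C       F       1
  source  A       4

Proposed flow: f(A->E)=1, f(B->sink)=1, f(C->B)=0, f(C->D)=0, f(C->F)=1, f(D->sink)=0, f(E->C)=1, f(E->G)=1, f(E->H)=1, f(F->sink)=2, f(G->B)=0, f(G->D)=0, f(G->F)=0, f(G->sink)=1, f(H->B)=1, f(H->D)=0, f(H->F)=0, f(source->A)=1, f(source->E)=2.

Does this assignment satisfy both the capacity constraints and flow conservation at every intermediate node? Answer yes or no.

Conservation fails at F: inflow 1 ≠ outflow 2.

No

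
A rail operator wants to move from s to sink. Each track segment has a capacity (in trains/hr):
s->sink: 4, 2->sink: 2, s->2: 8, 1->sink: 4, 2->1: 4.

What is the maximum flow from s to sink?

10

Augment s->sink: bottleneck 4. Total 4.
Augment s->2->sink: bottleneck 2. Total 6.
Augment s->2->1->sink: bottleneck 4. Total 10.
No augmenting path remains in the residual graph.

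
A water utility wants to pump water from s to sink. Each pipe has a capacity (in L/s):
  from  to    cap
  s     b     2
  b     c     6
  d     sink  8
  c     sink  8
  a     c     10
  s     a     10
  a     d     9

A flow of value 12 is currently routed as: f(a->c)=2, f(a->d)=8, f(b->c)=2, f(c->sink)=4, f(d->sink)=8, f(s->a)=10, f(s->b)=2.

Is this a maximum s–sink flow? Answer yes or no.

Yes

Residual reachable from s: {s}; sink is not reachable.
Saturated cut: s->a, s->b with total capacity 12 = current flow value. Flow is maximum.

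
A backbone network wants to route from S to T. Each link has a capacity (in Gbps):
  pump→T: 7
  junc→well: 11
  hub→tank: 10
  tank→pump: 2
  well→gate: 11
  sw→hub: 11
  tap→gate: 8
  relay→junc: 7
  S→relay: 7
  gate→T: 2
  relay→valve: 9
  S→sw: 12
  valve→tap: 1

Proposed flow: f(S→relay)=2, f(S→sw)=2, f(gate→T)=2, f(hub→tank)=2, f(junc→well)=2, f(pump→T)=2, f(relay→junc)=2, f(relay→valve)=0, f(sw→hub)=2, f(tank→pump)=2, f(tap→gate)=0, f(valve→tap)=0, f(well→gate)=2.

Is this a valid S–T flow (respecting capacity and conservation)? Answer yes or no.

Yes

Every edge has 0 ≤ f(e) ≤ cap(e).
At each intermediate node, inflow equals outflow.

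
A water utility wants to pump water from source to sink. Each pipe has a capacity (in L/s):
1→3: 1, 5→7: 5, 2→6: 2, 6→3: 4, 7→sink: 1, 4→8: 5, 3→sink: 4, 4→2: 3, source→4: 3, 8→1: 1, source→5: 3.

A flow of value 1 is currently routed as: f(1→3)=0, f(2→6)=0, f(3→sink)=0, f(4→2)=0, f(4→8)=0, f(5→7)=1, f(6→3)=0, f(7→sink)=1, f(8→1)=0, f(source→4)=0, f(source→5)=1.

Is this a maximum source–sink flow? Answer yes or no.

No

Residual path source→4→2→6→3→sink has bottleneck 2 > 0.
Pushing 2 along it raises the flow to 3, so the given flow is not maximum.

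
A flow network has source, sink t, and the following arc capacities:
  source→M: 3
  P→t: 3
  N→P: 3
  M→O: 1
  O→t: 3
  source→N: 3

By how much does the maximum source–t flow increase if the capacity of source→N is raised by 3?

Original max flow = 4.
Even with extra capacity on source→N, another cut of capacity 4 remains binding.
New max flow = 4. Increase = 0.

0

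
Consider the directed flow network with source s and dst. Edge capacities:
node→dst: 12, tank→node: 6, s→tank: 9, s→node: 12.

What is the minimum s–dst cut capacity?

12

Max flow = 12 (via 1 augmenting path).
In the residual at optimum, the set reachable from s is {node, s, tank}.
Cut edges: node→dst (cap 12). Sum = 12.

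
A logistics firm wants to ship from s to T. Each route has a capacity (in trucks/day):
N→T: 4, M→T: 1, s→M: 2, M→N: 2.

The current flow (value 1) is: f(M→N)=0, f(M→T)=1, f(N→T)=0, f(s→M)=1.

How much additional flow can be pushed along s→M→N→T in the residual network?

1

Residual capacities along the path: s→M: 1, M→N: 2, N→T: 4.
Minimum is 1.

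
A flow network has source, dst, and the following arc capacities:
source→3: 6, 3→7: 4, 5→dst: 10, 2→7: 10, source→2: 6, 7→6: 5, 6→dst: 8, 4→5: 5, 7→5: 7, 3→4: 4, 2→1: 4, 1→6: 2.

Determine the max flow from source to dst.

12

Augment source→3→4→5→dst: bottleneck 4. Total 4.
Augment source→3→7→5→dst: bottleneck 2. Total 6.
Augment source→2→7→5→dst: bottleneck 4. Total 10.
Augment source→2→7→6→dst: bottleneck 2. Total 12.
No augmenting path remains in the residual graph.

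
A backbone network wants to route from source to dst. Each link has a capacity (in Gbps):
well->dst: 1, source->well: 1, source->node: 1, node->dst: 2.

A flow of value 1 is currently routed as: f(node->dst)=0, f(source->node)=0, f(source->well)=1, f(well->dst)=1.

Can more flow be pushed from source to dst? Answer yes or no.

Residual path source->node->dst has bottleneck 1 > 0.
Pushing 1 along it raises the flow to 2, so the given flow is not maximum.

Yes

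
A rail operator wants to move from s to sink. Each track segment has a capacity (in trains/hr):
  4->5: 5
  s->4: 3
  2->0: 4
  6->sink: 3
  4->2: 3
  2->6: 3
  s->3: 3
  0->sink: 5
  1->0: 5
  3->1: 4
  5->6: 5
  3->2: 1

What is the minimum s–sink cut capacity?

Max flow = 6 (via 3 augmenting paths).
In the residual at optimum, the set reachable from s is {s}.
Cut edges: s->4 (cap 3), s->3 (cap 3). Sum = 6.

6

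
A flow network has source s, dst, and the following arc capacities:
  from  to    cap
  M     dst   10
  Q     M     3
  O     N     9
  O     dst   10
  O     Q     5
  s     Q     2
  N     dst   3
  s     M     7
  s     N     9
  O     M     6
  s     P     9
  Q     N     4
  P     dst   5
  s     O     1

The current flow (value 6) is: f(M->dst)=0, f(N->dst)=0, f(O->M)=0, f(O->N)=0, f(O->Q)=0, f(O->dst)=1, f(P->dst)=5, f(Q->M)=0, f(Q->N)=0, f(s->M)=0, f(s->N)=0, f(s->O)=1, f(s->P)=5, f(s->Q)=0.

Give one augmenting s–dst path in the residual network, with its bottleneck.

Residual along s->N->dst: s->N: 9, N->dst: 3.
Bottleneck = min = 3.

s->N->dst, bottleneck 3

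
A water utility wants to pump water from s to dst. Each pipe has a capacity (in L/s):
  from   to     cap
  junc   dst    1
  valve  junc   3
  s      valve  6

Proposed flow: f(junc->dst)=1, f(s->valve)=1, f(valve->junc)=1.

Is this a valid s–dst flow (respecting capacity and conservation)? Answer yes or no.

Every edge has 0 ≤ f(e) ≤ cap(e).
At each intermediate node, inflow equals outflow.

Yes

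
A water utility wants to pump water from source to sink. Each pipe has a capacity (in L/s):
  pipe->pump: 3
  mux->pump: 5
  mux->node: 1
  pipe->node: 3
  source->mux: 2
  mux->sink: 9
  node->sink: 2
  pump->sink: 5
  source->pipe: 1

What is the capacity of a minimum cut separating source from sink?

3

Max flow = 3 (via 2 augmenting paths).
In the residual at optimum, the set reachable from source is {source}.
Cut edges: source->mux (cap 2), source->pipe (cap 1). Sum = 3.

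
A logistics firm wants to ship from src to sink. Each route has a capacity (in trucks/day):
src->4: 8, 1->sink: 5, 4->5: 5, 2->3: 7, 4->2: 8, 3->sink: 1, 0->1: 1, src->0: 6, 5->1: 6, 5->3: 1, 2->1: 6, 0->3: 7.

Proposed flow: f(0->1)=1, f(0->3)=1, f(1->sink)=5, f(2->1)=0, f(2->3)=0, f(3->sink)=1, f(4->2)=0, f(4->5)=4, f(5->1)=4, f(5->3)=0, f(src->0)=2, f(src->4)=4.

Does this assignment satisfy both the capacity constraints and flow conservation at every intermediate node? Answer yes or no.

Every edge has 0 ≤ f(e) ≤ cap(e).
At each intermediate node, inflow equals outflow.

Yes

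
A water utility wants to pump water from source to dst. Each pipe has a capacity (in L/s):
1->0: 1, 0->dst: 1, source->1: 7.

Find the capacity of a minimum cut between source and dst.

1

Max flow = 1 (via 1 augmenting path).
In the residual at optimum, the set reachable from source is {1, source}.
Cut edges: 1->0 (cap 1). Sum = 1.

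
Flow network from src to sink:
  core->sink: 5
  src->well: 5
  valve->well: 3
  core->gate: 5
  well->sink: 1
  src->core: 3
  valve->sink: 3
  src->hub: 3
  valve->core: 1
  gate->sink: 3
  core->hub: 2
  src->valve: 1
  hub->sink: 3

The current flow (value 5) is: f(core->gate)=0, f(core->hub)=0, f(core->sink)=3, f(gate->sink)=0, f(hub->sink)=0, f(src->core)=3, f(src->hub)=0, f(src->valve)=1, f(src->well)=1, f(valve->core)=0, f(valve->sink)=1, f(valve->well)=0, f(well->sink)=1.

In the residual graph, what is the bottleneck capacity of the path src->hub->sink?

3

Residual capacities along the path: src->hub: 3, hub->sink: 3.
Minimum is 3.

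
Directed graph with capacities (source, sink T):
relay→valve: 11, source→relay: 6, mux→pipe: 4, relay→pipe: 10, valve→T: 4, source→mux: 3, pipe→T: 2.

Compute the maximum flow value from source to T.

Augment source→relay→valve→T: bottleneck 4. Total 4.
Augment source→relay→pipe→T: bottleneck 2. Total 6.
No augmenting path remains in the residual graph.

6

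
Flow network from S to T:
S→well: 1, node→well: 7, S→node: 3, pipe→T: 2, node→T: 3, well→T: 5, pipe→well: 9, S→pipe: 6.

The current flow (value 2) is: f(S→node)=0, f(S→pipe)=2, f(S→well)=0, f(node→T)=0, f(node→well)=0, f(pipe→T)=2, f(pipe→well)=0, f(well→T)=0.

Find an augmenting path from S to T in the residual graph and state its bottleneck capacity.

Residual along S→node→T: S→node: 3, node→T: 3.
Bottleneck = min = 3.

S→node→T, bottleneck 3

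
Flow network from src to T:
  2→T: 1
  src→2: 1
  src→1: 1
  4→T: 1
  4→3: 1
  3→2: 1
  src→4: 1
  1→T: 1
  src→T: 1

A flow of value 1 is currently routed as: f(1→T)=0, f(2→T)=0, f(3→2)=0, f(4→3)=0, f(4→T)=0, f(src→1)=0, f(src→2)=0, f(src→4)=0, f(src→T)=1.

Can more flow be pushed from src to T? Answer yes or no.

Residual path src→4→T has bottleneck 1 > 0.
Pushing 1 along it raises the flow to 2, so the given flow is not maximum.

Yes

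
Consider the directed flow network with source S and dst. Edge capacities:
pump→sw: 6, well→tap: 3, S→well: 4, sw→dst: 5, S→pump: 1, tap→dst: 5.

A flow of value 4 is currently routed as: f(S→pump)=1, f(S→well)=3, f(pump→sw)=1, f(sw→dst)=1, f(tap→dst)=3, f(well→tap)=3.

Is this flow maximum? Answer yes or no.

Residual reachable from S: {S, well}; dst is not reachable.
Saturated cut: well→tap, S→pump with total capacity 4 = current flow value. Flow is maximum.

Yes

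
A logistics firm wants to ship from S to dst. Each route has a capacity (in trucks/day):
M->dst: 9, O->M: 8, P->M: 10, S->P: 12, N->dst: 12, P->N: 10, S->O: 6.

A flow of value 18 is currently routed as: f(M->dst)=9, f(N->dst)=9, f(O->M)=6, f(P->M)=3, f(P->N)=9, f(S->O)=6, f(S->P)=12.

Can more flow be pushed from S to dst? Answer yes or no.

Residual reachable from S: {S}; dst is not reachable.
Saturated cut: S->O, S->P with total capacity 18 = current flow value. Flow is maximum.

No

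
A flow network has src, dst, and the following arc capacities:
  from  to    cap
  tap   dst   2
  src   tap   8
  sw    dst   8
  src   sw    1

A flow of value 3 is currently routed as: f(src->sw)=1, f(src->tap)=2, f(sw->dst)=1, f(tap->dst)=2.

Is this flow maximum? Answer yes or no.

Residual reachable from src: {src, tap}; dst is not reachable.
Saturated cut: src->sw, tap->dst with total capacity 3 = current flow value. Flow is maximum.

Yes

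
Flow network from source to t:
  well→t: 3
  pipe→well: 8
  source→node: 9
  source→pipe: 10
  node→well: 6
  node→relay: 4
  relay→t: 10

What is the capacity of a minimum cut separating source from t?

7

Max flow = 7 (via 2 augmenting paths).
In the residual at optimum, the set reachable from source is {node, pipe, source, well}.
Cut edges: node→relay (cap 4), well→t (cap 3). Sum = 7.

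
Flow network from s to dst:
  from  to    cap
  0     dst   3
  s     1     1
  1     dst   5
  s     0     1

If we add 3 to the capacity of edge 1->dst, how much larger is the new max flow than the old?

Original max flow = 2.
Edge 1->dst does not cross the min cut (source side {s}), so extra capacity there cannot help.
New max flow = 2. Increase = 0.

0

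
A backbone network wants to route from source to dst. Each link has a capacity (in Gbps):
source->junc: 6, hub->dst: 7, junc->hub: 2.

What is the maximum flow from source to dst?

Augment source->junc->hub->dst: bottleneck 2. Total 2.
No augmenting path remains in the residual graph.

2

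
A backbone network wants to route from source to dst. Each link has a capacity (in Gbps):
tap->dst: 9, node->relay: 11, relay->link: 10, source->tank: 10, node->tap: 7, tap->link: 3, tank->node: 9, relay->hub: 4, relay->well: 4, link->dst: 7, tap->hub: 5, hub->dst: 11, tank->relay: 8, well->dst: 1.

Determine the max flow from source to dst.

Augment source->tank->node->tap->dst: bottleneck 7. Total 7.
Augment source->tank->relay->well->dst: bottleneck 1. Total 8.
Augment source->tank->relay->hub->dst: bottleneck 2. Total 10.
No augmenting path remains in the residual graph.

10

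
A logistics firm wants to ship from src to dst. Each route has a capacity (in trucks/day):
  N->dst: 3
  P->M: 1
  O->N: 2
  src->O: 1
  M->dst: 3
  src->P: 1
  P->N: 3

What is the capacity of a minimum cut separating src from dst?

Max flow = 2 (via 2 augmenting paths).
In the residual at optimum, the set reachable from src is {src}.
Cut edges: src->O (cap 1), src->P (cap 1). Sum = 2.

2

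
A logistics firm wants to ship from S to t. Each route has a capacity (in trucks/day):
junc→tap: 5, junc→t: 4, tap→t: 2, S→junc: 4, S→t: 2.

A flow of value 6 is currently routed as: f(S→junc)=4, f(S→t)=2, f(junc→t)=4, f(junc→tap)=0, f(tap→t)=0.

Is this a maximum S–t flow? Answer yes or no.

Residual reachable from S: {S}; t is not reachable.
Saturated cut: S→junc, S→t with total capacity 6 = current flow value. Flow is maximum.

Yes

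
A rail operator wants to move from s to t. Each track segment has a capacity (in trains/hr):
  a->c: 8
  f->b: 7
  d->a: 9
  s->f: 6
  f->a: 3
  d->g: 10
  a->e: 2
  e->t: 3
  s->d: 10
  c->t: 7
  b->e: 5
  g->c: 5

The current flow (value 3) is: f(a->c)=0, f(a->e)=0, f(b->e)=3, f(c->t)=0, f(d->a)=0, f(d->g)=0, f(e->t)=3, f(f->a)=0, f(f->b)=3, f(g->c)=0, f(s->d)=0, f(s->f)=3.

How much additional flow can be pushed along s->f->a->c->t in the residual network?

Residual capacities along the path: s->f: 3, f->a: 3, a->c: 8, c->t: 7.
Minimum is 3.

3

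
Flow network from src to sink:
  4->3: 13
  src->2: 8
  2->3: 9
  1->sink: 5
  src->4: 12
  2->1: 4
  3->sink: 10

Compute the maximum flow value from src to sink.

14

Augment src->2->1->sink: bottleneck 4. Total 4.
Augment src->2->3->sink: bottleneck 4. Total 8.
Augment src->4->3->sink: bottleneck 6. Total 14.
No augmenting path remains in the residual graph.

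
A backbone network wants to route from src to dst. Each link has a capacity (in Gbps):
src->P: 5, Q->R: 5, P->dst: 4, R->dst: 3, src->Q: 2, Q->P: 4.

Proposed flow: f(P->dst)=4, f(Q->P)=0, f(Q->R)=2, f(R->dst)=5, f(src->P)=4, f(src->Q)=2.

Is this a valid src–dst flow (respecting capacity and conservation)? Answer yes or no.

No

Capacity violated on R->dst: flow 5 > capacity 3.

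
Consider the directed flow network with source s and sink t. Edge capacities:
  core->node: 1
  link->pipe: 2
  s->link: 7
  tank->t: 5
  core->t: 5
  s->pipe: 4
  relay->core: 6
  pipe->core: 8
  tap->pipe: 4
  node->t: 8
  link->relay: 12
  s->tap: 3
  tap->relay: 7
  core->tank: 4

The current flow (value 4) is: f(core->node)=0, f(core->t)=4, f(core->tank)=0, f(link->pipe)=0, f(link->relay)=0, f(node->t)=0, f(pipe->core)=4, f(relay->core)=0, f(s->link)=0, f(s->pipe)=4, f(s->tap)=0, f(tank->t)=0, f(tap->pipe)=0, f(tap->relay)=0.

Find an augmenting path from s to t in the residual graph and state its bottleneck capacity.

Residual along s->tap->relay->core->t: s->tap: 3, tap->relay: 7, relay->core: 6, core->t: 1.
Bottleneck = min = 1.

s->tap->relay->core->t, bottleneck 1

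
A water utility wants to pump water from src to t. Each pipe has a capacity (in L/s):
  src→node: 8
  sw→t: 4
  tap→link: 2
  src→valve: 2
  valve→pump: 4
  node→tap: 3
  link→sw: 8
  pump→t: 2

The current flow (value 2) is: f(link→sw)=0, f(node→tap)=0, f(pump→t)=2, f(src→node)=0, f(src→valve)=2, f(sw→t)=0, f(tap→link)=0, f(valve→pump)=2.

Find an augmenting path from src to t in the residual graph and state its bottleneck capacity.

src→node→tap→link→sw→t, bottleneck 2

Residual along src→node→tap→link→sw→t: src→node: 8, node→tap: 3, tap→link: 2, link→sw: 8, sw→t: 4.
Bottleneck = min = 2.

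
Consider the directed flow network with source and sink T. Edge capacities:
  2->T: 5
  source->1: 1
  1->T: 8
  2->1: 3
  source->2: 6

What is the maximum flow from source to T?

7

Augment source->2->T: bottleneck 5. Total 5.
Augment source->1->T: bottleneck 1. Total 6.
Augment source->2->1->T: bottleneck 1. Total 7.
No augmenting path remains in the residual graph.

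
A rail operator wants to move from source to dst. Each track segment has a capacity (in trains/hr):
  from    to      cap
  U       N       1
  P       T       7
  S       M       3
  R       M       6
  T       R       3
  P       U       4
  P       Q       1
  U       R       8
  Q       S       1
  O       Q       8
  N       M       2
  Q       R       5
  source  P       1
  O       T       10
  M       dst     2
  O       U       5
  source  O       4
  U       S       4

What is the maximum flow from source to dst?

Augment source->P->T->R->M->dst: bottleneck 1. Total 1.
Augment source->O->Q->S->M->dst: bottleneck 1. Total 2.
No augmenting path remains in the residual graph.

2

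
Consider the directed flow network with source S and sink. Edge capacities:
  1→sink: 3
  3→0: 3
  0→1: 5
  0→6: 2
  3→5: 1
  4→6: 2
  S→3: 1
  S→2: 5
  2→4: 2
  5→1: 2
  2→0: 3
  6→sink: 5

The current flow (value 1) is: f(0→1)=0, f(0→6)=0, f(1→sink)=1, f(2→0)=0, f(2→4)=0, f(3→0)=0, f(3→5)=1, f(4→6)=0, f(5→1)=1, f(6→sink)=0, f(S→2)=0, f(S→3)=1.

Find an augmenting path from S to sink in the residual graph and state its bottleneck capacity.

Residual along S→2→0→1→sink: S→2: 5, 2→0: 3, 0→1: 5, 1→sink: 2.
Bottleneck = min = 2.

S→2→0→1→sink, bottleneck 2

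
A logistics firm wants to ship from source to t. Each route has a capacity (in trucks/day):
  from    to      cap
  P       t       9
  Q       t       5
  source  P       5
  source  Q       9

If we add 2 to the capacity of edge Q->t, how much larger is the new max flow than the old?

Original max flow = 10.
After raising cap(Q->t), augmenting paths through that edge carry 2 more units.
New max flow = 12. Increase = 2.

2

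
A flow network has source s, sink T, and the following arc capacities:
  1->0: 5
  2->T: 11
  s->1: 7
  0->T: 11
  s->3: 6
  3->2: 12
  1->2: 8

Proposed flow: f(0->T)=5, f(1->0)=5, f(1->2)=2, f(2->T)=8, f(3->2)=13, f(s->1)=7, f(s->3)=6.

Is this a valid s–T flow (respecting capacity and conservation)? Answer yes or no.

No

Capacity violated on 3->2: flow 13 > capacity 12.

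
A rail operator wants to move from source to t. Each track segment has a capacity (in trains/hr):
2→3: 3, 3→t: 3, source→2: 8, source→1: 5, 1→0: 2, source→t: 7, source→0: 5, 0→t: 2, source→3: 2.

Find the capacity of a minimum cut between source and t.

Max flow = 12 (via 4 augmenting paths).
In the residual at optimum, the set reachable from source is {0, 1, 2, 3, source}.
Cut edges: source→t (cap 7), 0→t (cap 2), 3→t (cap 3). Sum = 12.

12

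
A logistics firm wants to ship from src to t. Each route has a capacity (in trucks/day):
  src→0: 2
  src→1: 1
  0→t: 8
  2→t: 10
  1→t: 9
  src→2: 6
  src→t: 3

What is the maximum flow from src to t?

Augment src→t: bottleneck 3. Total 3.
Augment src→1→t: bottleneck 1. Total 4.
Augment src→2→t: bottleneck 6. Total 10.
Augment src→0→t: bottleneck 2. Total 12.
No augmenting path remains in the residual graph.

12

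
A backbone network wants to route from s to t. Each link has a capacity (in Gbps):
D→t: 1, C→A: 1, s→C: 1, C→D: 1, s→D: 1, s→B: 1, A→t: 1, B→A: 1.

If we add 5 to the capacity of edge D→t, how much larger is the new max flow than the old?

1

Original max flow = 2.
After raising cap(D→t), augmenting paths through that edge carry 1 more unit.
New max flow = 3. Increase = 1.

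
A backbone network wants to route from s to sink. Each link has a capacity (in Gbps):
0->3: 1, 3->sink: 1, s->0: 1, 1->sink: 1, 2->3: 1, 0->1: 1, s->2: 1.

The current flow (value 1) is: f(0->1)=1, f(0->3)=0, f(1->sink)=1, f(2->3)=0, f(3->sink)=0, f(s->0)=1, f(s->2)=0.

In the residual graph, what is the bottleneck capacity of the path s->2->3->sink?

Residual capacities along the path: s->2: 1, 2->3: 1, 3->sink: 1.
Minimum is 1.

1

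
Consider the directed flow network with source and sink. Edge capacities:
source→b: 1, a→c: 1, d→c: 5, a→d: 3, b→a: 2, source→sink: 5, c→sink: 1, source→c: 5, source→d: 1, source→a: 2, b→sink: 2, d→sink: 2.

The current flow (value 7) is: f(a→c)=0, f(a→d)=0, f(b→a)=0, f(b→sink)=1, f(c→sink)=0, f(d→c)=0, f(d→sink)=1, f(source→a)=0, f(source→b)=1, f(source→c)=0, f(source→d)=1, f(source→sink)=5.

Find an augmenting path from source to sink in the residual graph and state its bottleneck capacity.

Residual along source→c→sink: source→c: 5, c→sink: 1.
Bottleneck = min = 1.

source→c→sink, bottleneck 1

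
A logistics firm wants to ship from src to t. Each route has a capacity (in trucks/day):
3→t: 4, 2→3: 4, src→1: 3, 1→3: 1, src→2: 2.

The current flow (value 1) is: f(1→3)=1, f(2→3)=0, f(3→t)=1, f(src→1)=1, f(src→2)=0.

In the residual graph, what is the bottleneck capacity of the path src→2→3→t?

Residual capacities along the path: src→2: 2, 2→3: 4, 3→t: 3.
Minimum is 2.

2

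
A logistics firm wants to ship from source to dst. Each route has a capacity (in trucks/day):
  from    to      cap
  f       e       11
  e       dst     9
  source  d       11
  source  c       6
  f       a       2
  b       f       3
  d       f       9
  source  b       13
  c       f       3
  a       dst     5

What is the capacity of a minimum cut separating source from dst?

Max flow = 11 (via 3 augmenting paths).
In the residual at optimum, the set reachable from source is {b, c, d, e, f, source}.
Cut edges: f→a (cap 2), e→dst (cap 9). Sum = 11.

11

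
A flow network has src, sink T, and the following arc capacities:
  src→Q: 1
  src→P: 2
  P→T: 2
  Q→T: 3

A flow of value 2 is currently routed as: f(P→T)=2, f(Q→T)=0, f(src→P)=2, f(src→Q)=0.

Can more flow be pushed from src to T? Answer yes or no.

Residual path src→Q→T has bottleneck 1 > 0.
Pushing 1 along it raises the flow to 3, so the given flow is not maximum.

Yes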